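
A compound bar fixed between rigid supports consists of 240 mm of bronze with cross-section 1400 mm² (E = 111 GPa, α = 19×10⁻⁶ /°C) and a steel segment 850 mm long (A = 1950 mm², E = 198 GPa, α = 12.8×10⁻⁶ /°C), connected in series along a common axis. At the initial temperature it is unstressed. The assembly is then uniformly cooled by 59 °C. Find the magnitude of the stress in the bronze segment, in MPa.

If the supports were absent, the total length change would be Σ αᵢΔT Lᵢ = 19×10⁻⁶×59×240 + 12.8×10⁻⁶×59×850 = 0.911 mm.
The rigid supports impose zero overall length change; the single axial force P common to all segments must satisfy P Σ Lᵢ/(AᵢEᵢ) = δ_free.
The series flexibility is Σ Lᵢ/(AᵢEᵢ) = 240/(1400×111×10³) + 850/(1950×198×10³) = 3.746×10⁻⁶ mm/N.
Hence P = δ_free / Σ(L/AE) = 0.911/3.746×10⁻⁶ = 243.2 kN (tensile).
σ_{bronze} = P / A = 243200 / 1400 = 173.7 MPa.

σ ≈ 174 MPa (tensile)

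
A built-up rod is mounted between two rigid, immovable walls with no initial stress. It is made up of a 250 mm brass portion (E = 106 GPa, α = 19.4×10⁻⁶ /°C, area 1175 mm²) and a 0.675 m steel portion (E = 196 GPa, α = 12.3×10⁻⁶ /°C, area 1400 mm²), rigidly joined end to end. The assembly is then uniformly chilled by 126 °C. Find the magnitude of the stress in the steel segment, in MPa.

With the walls removed the bar would change length by δ_free = Σ αᵢΔT Lᵢ = 19.4×10⁻⁶×126×250 + 12.3×10⁻⁶×126×675 = 1.657 mm.
Since the ends are fixed, an axial force P builds up, equal in every segment, with P · Σ Lᵢ/(AᵢEᵢ) = δ_free.
Σ Lᵢ/(AᵢEᵢ) = 250/(1175×106×10³) + 675/(1400×196×10³) = 4.467×10⁻⁶ mm/N.
So P = 1.657 / 4.467×10⁻⁶ = 371 kN, tensile.
σ_{steel} = P / A = 371000 / 1400 = 265 MPa.

σ ≈ 265 MPa (tensile)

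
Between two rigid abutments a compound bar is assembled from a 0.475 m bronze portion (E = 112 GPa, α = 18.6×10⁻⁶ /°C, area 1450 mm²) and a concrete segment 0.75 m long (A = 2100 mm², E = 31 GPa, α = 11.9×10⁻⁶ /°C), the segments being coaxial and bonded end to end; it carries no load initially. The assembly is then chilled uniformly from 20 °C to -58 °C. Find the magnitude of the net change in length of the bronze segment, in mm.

With the walls removed the bar would change length by δ_free = Σ αᵢΔT Lᵢ = 18.6×10⁻⁶×78×475 + 11.9×10⁻⁶×78×750 = 1.385 mm.
Since the ends are fixed, an axial force P builds up, equal in every segment, with P · Σ Lᵢ/(AᵢEᵢ) = δ_free.
Σ Lᵢ/(AᵢEᵢ) = 475/(1450×112×10³) + 750/(2100×31×10³) = 1.445×10⁻⁵ mm/N.
So P = 1.385 / 1.445×10⁻⁵ = 95.9 kN, tensile.
For the bronze segment, free thermal change = 18.6×10⁻⁶×78×475 = 0.6891 mm and elastic change from P = 95900×475/(1450×112×10³) = 0.2805 mm; these oppose, so the net change is 0.409 mm (segment shortens).

|ΔL| ≈ 0.409 mm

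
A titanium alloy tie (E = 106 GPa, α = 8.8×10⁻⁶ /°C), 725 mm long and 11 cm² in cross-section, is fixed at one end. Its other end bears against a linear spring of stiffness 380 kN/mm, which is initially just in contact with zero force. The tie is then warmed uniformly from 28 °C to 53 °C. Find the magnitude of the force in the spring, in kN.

Free thermal expansion: δ_free = αΔT L = 8.8×10⁻⁶ × 25 × 725 = 0.1595 mm.
Let P be the compressive force at the spring. The tie shortens elastically by PL/(AE) and the spring compresses by P/k; together these equal δ_free.
P [ L/(AE) + 1/k ] = δ_free → P [ 725/(1100×106×10³) + 1/(380×10³) ] = 0.1595.
P = 0.1595 / 8.849×10⁻⁶ = 18020 N.

P ≈ 18 kN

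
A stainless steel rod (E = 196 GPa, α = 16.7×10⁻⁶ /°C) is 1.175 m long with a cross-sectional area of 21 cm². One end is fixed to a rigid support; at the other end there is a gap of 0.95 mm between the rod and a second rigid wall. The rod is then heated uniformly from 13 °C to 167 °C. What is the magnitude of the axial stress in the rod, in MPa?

σ ≈ 346 MPa (compressive)

Unrestrained expansion: δ_free = αΔT L = 16.7×10⁻⁶ × 154 × 1175 = 3.022 mm.
The gap closes (δ_free > 0.95 mm) and the wall then resists a further 3.022 − 0.95 = 2.072 mm of expansion.
That suppressed elongation corresponds to σ = E·Δ/L = 196×10³ × 2.072/1175 = 345.6 MPa.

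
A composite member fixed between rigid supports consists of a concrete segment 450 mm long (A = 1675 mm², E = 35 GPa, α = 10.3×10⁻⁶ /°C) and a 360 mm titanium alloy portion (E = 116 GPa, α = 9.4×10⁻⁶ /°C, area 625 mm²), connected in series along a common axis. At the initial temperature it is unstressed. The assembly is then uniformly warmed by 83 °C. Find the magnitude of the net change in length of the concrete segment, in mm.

Free thermal expansion of the whole bar: Σ αᵢΔT Lᵢ = 10.3×10⁻⁶×83×450 + 9.4×10⁻⁶×83×360 = 0.6656 mm.
Since the ends are fixed, an axial force P builds up, equal in every segment, with P · Σ Lᵢ/(AᵢEᵢ) = δ_free.
The series flexibility is Σ Lᵢ/(AᵢEᵢ) = 450/(1675×35×10³) + 360/(625×116×10³) = 1.264×10⁻⁵ mm/N.
So P = 0.6656 / 1.264×10⁻⁵ = 52.65 kN, compressive.
For the concrete segment, free thermal change = 10.3×10⁻⁶×83×450 = 0.3847 mm and elastic change from P = 52650×450/(1675×35×10³) = 0.4041 mm; these oppose, so the net change is 0.0194 mm (segment shortens).

|ΔL| ≈ 0.0194 mm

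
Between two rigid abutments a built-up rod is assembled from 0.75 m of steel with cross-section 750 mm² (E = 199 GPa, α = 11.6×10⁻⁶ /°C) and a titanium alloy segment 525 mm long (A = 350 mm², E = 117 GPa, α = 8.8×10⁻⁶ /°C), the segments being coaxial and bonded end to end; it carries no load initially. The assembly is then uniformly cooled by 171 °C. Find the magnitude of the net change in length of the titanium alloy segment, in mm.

With the walls removed the bar would change length by δ_free = Σ αᵢΔT Lᵢ = 11.6×10⁻⁶×171×750 + 8.8×10⁻⁶×171×525 = 2.278 mm.
The rigid supports impose zero overall length change; the single axial force P common to all segments must satisfy P Σ Lᵢ/(AᵢEᵢ) = δ_free.
Σ Lᵢ/(AᵢEᵢ) = 750/(750×199×10³) + 525/(350×117×10³) = 1.785×10⁻⁵ mm/N.
Hence P = δ_free / Σ(L/AE) = 2.278/1.785×10⁻⁵ = 127.6 kN (tensile).
For the titanium alloy segment, free thermal change = 8.8×10⁻⁶×171×525 = 0.79 mm and elastic change from P = 127600×525/(350×117×10³) = 1.636 mm; these oppose, so the net change is 0.846 mm (segment lengthens).

|ΔL| ≈ 0.846 mm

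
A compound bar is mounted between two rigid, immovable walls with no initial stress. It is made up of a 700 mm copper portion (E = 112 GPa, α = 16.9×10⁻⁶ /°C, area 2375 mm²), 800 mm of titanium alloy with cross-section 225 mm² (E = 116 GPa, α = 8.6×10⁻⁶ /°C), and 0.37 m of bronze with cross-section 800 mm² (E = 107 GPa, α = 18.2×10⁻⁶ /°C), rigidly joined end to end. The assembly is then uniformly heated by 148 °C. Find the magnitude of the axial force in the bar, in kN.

P ≈ 100 kN (compressive)

If the supports were absent, the total length change would be Σ αᵢΔT Lᵢ = 16.9×10⁻⁶×148×700 + 8.6×10⁻⁶×148×800 + 18.2×10⁻⁶×148×370 = 3.766 mm.
Since the ends are fixed, an axial force P builds up, equal in every segment, with P · Σ Lᵢ/(AᵢEᵢ) = δ_free.
Σ Lᵢ/(AᵢEᵢ) = 700/(2375×112×10³) + 800/(225×116×10³) + 370/(800×107×10³) = 3.761×10⁻⁵ mm/N.
Hence P = δ_free / Σ(L/AE) = 3.766/3.761×10⁻⁵ = 100.1 kN (compressive).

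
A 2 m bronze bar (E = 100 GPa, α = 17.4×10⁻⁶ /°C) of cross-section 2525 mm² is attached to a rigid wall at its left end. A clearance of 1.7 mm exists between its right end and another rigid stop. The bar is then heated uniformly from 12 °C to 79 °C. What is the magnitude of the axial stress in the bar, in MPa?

Free thermal elongation = αΔT L = 17.4×10⁻⁶ × 67 × 2000 = 2.332 mm.
This exceeds the 1.7 mm gap, so the wall pushes back. The portion of expansion that must be recovered elastically is δ_free − gap = 2.332 − 1.7 = 0.6316 mm.
That suppressed elongation corresponds to σ = E·Δ/L = 100×10³ × 0.6316/2000 = 31.58 MPa.

σ ≈ 31.6 MPa (compressive)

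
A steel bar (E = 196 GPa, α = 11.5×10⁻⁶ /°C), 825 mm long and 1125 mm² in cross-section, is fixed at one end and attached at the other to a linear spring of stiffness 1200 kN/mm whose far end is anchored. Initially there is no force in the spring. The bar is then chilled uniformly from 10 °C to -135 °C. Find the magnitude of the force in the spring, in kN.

P ≈ 301 kN

The unrestrained thermal change is αΔT L = 11.5×10⁻⁶ × 145 × 825 = 1.376 mm.
Let P be the tensile force in the spring. The bar extends elastically by PL/(AE) and the spring stretches by P/k; together these equal δ_free.
So P = δ_free / [L/(AE) + 1/k] = 1.376 / [ 825/(1125×196×10³) + 1/(1200×10³) ].
P = 1.376 / 4.575×10⁻⁶ = 300700 N.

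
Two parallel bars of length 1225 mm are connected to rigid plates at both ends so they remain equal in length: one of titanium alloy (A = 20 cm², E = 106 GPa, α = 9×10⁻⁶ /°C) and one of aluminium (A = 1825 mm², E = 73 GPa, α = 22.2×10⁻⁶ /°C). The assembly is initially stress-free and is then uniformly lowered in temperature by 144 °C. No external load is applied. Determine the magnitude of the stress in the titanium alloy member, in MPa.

σ ≈ 77.8 MPa (compressive)

The aluminium has the larger α, so on cooling it would change length more than the titanium alloy if both were free. The rigid plates force a common final length, so the aluminium is put into tension and the titanium alloy into compression, with equal and opposite forces P (no external load).
Equating the net (thermal + elastic) strains gives |α₁ − α₂|·ΔT = P·[1/(A₁E₁) + 1/(A₂E₂)].
|α₁ − α₂|·ΔT = 13.2×10⁻⁶ × 144 = 0.001901.
1/(A₁E₁) + 1/(A₂E₂) = 1/(2000×106×10³) + 1/(1825×73×10³) = 1.222×10⁻⁸ N⁻¹.
P = 0.001901 / 1.222×10⁻⁸ = 155500 N = 155.5 kN.
σ_{titanium alloy} = P/A₁ = 155500/2000 = 77.75 MPa, compressive.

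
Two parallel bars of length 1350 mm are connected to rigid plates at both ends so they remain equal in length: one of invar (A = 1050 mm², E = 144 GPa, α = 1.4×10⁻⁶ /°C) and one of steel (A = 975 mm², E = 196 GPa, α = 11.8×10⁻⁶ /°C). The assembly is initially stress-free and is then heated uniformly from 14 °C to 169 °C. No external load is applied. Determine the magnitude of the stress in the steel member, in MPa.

σ ≈ 140 MPa (compressive)

Equilibrium of a rigid end plate with no external load gives equal and opposite internal forces ±P in the two members. Since α_{steel} > α_{invar}, heating drives the steel into compression and the invar into tension.
Compatibility of the two members (thermal + elastic change equal): (α₁ − α₂)ΔT = P·[1/(A₁E₁) + 1/(A₂E₂)].
|α₁ − α₂|·ΔT = 10.4×10⁻⁶ × 155 = 0.001612.
1/(A₁E₁) + 1/(A₂E₂) = 1/(1050×144×10³) + 1/(975×196×10³) = 1.185×10⁻⁸ N⁻¹.
P = 0.001612 / 1.185×10⁻⁸ = 136100 N = 136.1 kN.
σ_{steel} = P/A₂ = 136100/975 = 139.6 MPa, compressive.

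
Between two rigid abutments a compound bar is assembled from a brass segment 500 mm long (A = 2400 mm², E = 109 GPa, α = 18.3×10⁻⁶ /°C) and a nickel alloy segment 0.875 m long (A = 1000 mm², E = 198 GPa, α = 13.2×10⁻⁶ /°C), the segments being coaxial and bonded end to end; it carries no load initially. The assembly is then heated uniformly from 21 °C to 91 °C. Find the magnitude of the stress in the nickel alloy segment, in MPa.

σ ≈ 229 MPa (compressive)

Free thermal expansion of the whole bar: Σ αᵢΔT Lᵢ = 18.3×10⁻⁶×70×500 + 13.2×10⁻⁶×70×875 = 1.449 mm.
Since the ends are fixed, an axial force P builds up, equal in every segment, with P · Σ Lᵢ/(AᵢEᵢ) = δ_free.
Σ Lᵢ/(AᵢEᵢ) = 500/(2400×109×10³) + 875/(1000×198×10³) = 6.331×10⁻⁶ mm/N.
P = 1.449 / 6.331×10⁻⁶ = 228900 N = 228.9 kN, compressive.
σ_{nickel alloy} = P / A = 228900 / 1000 = 228.9 MPa.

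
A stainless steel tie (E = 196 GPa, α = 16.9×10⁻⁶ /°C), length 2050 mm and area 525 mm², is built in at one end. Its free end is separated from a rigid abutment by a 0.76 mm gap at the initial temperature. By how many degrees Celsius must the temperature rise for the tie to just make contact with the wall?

ΔT ≈ 21.9 °C

The gap closes when αΔT L = 0.76 mm, since the tie is still unstressed at that instant.
ΔT = 0.76 / (16.9×10⁻⁶ × 2050) = 21.94 °C.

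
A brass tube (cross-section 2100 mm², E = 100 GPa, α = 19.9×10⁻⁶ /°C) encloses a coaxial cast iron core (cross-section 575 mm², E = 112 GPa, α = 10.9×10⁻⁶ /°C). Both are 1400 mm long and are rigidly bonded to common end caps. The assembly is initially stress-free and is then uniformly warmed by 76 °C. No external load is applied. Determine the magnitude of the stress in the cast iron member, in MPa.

Equilibrium of a rigid end plate with no external load gives equal and opposite internal forces ±P in the two members. Since α_{brass} > α_{cast iron}, heating drives the brass into compression and the cast iron into tension.
Equating the net (thermal + elastic) strains gives |α₁ − α₂|·ΔT = P·[1/(A₁E₁) + 1/(A₂E₂)].
|α₁ − α₂|·ΔT = 9×10⁻⁶ × 76 = 0.000684.
1/(A₁E₁) + 1/(A₂E₂) = 1/(2100×100×10³) + 1/(575×112×10³) = 2.029×10⁻⁸ N⁻¹.
So P = 0.000684 / 2.029×10⁻⁸ = 33.71 kN.
σ_{cast iron} = P/A₂ = 33710/575 = 58.63 MPa, tensile.

σ ≈ 58.6 MPa (tensile)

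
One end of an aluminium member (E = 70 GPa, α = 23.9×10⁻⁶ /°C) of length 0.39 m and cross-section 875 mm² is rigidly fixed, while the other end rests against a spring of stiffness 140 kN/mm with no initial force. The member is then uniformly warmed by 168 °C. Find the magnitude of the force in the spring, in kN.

P ≈ 116 kN

Free thermal expansion: δ_free = αΔT L = 23.9×10⁻⁶ × 168 × 390 = 1.566 mm.
With a force P in the spring, the elastic change of the member is PL/(AE) and that of the spring is P/k; compatibility requires their sum to equal δ_free.
P [ L/(AE) + 1/k ] = δ_free → P [ 390/(875×70×10³) + 1/(140×10³) ] = 1.566.
P = 1.566 / 1.351×10⁻⁵ = 115900 N.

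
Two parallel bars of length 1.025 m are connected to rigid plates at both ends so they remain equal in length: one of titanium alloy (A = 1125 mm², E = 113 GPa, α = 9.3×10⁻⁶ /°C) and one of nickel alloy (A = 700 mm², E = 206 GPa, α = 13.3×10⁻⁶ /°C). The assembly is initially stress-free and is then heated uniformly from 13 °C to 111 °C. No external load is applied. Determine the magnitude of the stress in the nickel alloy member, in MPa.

The nickel alloy has the larger α, so on heating it would change length more than the titanium alloy if both were free. The rigid plates force a common final length, so the nickel alloy is put into compression and the titanium alloy into tension, with equal and opposite forces P (no external load).
Setting the final lengths equal and cancelling L: (α₁ − α₂)ΔT = P/(A₁E₁) + P/(A₂E₂).
|α₁ − α₂|·ΔT = 4×10⁻⁶ × 98 = 0.000392.
1/(A₁E₁) + 1/(A₂E₂) = 1/(1125×113×10³) + 1/(700×206×10³) = 1.48×10⁻⁸ N⁻¹.
So P = 0.000392 / 1.48×10⁻⁸ = 26.48 kN.
σ_{nickel alloy} = P/A₂ = 26480/700 = 37.84 MPa, compressive.

σ ≈ 37.8 MPa (compressive)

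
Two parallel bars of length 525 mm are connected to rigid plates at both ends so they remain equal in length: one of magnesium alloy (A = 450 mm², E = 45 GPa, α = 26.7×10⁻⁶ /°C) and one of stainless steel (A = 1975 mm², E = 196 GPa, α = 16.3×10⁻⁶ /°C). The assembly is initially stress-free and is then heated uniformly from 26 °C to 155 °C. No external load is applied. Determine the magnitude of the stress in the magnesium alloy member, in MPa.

σ ≈ 57.4 MPa (compressive)

Equilibrium of a rigid end plate with no external load gives equal and opposite internal forces ±P in the two members. Since α_{magnesium alloy} > α_{stainless steel}, heating drives the magnesium alloy into compression and the stainless steel into tension.
Compatibility of the two members (thermal + elastic change equal): (α₁ − α₂)ΔT = P·[1/(A₁E₁) + 1/(A₂E₂)].
|α₁ − α₂|·ΔT = 10.4×10⁻⁶ × 129 = 0.001342.
1/(A₁E₁) + 1/(A₂E₂) = 1/(450×45×10³) + 1/(1975×196×10³) = 5.197×10⁻⁸ N⁻¹.
So P = 0.001342 / 5.197×10⁻⁸ = 25.82 kN.
σ_{magnesium alloy} = P/A₁ = 25820/450 = 57.37 MPa, compressive.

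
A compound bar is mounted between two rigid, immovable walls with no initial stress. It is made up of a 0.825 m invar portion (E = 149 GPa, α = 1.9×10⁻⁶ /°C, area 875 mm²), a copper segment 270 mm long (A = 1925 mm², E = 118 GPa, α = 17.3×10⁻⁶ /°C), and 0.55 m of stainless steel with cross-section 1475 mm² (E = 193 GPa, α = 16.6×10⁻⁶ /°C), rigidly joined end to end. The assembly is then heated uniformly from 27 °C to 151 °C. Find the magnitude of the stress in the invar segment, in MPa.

With the walls removed the bar would change length by δ_free = Σ αᵢΔT Lᵢ = 1.9×10⁻⁶×124×825 + 17.3×10⁻⁶×124×270 + 16.6×10⁻⁶×124×550 = 1.906 mm.
The walls prevent any net length change, so an axial force P (same in every segment) develops. Compatibility: P · Σ Lᵢ/(AᵢEᵢ) = δ_free.
The series flexibility is Σ Lᵢ/(AᵢEᵢ) = 825/(875×149×10³) + 270/(1925×118×10³) + 550/(1475×193×10³) = 9.449×10⁻⁶ mm/N.
So P = 1.906 / 9.449×10⁻⁶ = 201.7 kN, compressive.
σ_{invar} = P / A = 201700 / 875 = 230.5 MPa.

σ ≈ 231 MPa (compressive)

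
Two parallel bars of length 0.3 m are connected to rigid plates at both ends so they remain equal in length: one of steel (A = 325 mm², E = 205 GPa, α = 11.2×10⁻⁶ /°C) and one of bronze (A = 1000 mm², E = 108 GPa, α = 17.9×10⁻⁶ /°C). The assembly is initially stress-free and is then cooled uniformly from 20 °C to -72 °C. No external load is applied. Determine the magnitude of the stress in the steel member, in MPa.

Equilibrium of a rigid end plate with no external load gives equal and opposite internal forces ±P in the two members. Since α_{bronze} > α_{steel}, cooling drives the bronze into tension and the steel into compression.
Equating the net (thermal + elastic) strains gives |α₁ − α₂|·ΔT = P·[1/(A₁E₁) + 1/(A₂E₂)].
|α₁ − α₂|·ΔT = 6.7×10⁻⁶ × 92 = 0.0006164.
1/(A₁E₁) + 1/(A₂E₂) = 1/(325×205×10³) + 1/(1000×108×10³) = 2.427×10⁻⁸ N⁻¹.
P = 0.0006164 / 2.427×10⁻⁸ = 25400 N = 25.4 kN.
σ_{steel} = P/A₁ = 25400/325 = 78.15 MPa, compressive.

σ ≈ 78.2 MPa (compressive)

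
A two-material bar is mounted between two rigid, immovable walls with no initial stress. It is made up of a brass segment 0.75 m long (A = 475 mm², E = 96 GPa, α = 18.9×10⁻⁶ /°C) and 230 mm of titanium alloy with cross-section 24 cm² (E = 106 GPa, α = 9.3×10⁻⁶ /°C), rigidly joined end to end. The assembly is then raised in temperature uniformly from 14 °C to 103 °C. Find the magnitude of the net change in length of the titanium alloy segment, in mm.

Free thermal expansion of the whole bar: Σ αᵢΔT Lᵢ = 18.9×10⁻⁶×89×750 + 9.3×10⁻⁶×89×230 = 1.452 mm.
Since the ends are fixed, an axial force P builds up, equal in every segment, with P · Σ Lᵢ/(AᵢEᵢ) = δ_free.
Σ Lᵢ/(AᵢEᵢ) = 750/(475×96×10³) + 230/(2400×106×10³) = 1.735×10⁻⁵ mm/N.
Hence P = δ_free / Σ(L/AE) = 1.452/1.735×10⁻⁵ = 83.68 kN (compressive).
For the titanium alloy segment, free thermal change = 9.3×10⁻⁶×89×230 = 0.1904 mm and elastic change from P = 83680×230/(2400×106×10³) = 0.07565 mm; these oppose, so the net change is 0.115 mm (segment lengthens).

|ΔL| ≈ 0.115 mm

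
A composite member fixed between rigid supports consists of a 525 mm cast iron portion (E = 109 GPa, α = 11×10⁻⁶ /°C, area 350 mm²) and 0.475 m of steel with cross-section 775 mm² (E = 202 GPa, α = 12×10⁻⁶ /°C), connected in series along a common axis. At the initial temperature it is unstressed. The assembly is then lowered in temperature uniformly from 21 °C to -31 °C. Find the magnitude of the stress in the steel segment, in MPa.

Free thermal contraction of the whole bar: Σ αᵢΔT Lᵢ = 11×10⁻⁶×52×525 + 12×10⁻⁶×52×475 = 0.5967 mm.
Since the ends are fixed, an axial force P builds up, equal in every segment, with P · Σ Lᵢ/(AᵢEᵢ) = δ_free.
Σ Lᵢ/(AᵢEᵢ) = 525/(350×109×10³) + 475/(775×202×10³) = 1.68×10⁻⁵ mm/N.
Hence P = δ_free / Σ(L/AE) = 0.5967/1.68×10⁻⁵ = 35.53 kN (tensile).
σ_{steel} = P / A = 35530 / 775 = 45.84 MPa.

σ ≈ 45.8 MPa (tensile)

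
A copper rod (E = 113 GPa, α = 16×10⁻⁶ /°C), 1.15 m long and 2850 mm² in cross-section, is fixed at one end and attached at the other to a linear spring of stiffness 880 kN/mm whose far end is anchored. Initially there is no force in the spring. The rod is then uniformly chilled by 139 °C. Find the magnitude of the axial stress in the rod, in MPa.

Free thermal contraction: δ_free = αΔT L = 16×10⁻⁶ × 139 × 1150 = 2.558 mm.
Let P be the tensile force in the spring. The rod extends elastically by PL/(AE) and the spring stretches by P/k; together these equal δ_free.
So P = δ_free / [L/(AE) + 1/k] = 2.558 / [ 1150/(2850×113×10³) + 1/(880×10³) ].
P = 2.558 / 4.707×10⁻⁶ = 543300 N.
σ = P/A = 543300/2850 = 190.6 MPa.

σ ≈ 191 MPa (tensile)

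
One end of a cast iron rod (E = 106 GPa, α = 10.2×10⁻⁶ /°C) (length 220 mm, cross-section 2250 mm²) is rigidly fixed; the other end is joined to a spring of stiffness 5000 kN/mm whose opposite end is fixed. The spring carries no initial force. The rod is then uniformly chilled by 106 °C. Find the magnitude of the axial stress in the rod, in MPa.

σ ≈ 94.2 MPa (tensile)

The unrestrained thermal change is αΔT L = 10.2×10⁻⁶ × 106 × 220 = 0.2379 mm.
With a force P in the spring, the elastic change of the rod is PL/(AE) and that of the spring is P/k; compatibility requires their sum to equal δ_free.
So P = δ_free / [L/(AE) + 1/k] = 0.2379 / [ 220/(2250×106×10³) + 1/(5000×10³) ].
P = 0.2379 / 1.122×10⁻⁶ = 211900 N.
σ = P/A = 211900/2250 = 94.19 MPa.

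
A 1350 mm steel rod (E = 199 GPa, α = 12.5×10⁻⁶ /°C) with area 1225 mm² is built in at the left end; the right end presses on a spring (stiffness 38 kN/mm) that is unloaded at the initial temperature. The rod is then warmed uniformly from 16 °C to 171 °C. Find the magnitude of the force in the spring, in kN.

If the spring were absent the rod would lengthen by αΔT L = 12.5×10⁻⁶ × 155 × 1350 = 2.616 mm.
Let P be the compressive force at the spring. The rod shortens elastically by PL/(AE) and the spring compresses by P/k; together these equal δ_free.
P [ L/(AE) + 1/k ] = δ_free → P [ 1350/(1225×199×10³) + 1/(38×10³) ] = 2.616.
P = 2.616 / 3.185×10⁻⁵ = 82110 N.

P ≈ 82.1 kN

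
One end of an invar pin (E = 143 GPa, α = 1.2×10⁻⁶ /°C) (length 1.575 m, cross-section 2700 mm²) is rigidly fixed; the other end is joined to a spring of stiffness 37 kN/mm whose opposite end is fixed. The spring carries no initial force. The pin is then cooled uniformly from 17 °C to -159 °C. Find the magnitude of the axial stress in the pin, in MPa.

σ ≈ 3.96 MPa (tensile)

Free thermal contraction: δ_free = αΔT L = 1.2×10⁻⁶ × 176 × 1575 = 0.3326 mm.
With a force P in the spring, the elastic change of the pin is PL/(AE) and that of the spring is P/k; compatibility requires their sum to equal δ_free.
So P = δ_free / [L/(AE) + 1/k] = 0.3326 / [ 1575/(2700×143×10³) + 1/(37×10³) ].
P = 0.3326 / 3.111×10⁻⁵ = 10690 N.
σ = P/A = 10690/2700 = 3.961 MPa.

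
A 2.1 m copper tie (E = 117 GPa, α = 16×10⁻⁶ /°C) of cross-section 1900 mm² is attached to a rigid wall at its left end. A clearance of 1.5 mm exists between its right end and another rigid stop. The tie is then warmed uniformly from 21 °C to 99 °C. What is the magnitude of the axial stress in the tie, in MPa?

Free thermal elongation = αΔT L = 16×10⁻⁶ × 78 × 2100 = 2.621 mm.
After closing the 1.5 mm clearance, 2.621 − 1.5 = 1.121 mm of expansion remains to be suppressed by the wall.
So σ = E(δ_free − g)/L = 117×10³ × 1.121/2100 = 62.44 MPa.

σ ≈ 62.4 MPa (compressive)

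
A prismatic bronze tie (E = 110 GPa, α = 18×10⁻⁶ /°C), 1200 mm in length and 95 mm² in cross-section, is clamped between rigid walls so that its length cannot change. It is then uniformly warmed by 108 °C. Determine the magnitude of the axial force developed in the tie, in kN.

Full restraint means ε = 0, so the stress is σ = EαΔT = 110×10³ × 18×10⁻⁶ × 108 = 213.8 MPa.
P = AEαΔT = 95 × 110×10³ × 18×10⁻⁶ × 108 = 20.31 kN (compressive).

P ≈ 20.3 kN (compressive)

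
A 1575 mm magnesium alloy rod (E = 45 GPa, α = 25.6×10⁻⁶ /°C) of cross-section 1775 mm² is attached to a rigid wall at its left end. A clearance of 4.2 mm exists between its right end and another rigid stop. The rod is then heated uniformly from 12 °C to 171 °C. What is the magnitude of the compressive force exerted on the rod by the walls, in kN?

Free thermal elongation = αΔT L = 25.6×10⁻⁶ × 159 × 1575 = 6.411 mm.
After closing the 4.2 mm clearance, 6.411 − 4.2 = 2.211 mm of expansion remains to be suppressed by the wall.
Compatibility: PL/(AE) = 2.211 mm, so σ = P/A = E × (2.211/1575) = 63.17 MPa.
P = σA = 63.17 × 1775 = 112.1 kN.

P ≈ 112 kN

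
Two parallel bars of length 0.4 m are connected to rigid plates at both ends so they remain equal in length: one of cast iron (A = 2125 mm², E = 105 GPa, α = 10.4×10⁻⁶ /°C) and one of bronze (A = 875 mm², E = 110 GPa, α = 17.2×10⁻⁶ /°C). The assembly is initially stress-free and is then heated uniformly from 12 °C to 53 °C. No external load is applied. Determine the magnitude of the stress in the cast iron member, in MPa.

The bronze has the larger α, so on heating it would change length more than the cast iron if both were free. The rigid plates force a common final length, so the bronze is put into compression and the cast iron into tension, with equal and opposite forces P (no external load).
Equating the net (thermal + elastic) strains gives |α₁ − α₂|·ΔT = P·[1/(A₁E₁) + 1/(A₂E₂)].
|α₁ − α₂|·ΔT = 6.8×10⁻⁶ × 41 = 0.0002788.
1/(A₁E₁) + 1/(A₂E₂) = 1/(2125×105×10³) + 1/(875×110×10³) = 1.487×10⁻⁸ N⁻¹.
P = 0.0002788 / 1.487×10⁻⁸ = 18750 N = 18.75 kN.
σ_{cast iron} = P/A₁ = 18750/2125 = 8.822 MPa, tensile.

σ ≈ 8.82 MPa (tensile)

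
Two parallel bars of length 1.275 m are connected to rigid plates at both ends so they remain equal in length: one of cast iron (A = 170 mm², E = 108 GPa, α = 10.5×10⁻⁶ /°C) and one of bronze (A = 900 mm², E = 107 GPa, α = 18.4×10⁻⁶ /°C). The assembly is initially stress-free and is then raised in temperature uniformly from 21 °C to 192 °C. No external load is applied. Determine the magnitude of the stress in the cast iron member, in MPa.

Equilibrium of a rigid end plate with no external load gives equal and opposite internal forces ±P in the two members. Since α_{bronze} > α_{cast iron}, heating drives the bronze into compression and the cast iron into tension.
Setting the final lengths equal and cancelling L: (α₁ − α₂)ΔT = P/(A₁E₁) + P/(A₂E₂).
|α₁ − α₂|·ΔT = 7.9×10⁻⁶ × 171 = 0.001351.
1/(A₁E₁) + 1/(A₂E₂) = 1/(170×108×10³) + 1/(900×107×10³) = 6.485×10⁻⁸ N⁻¹.
P = 0.001351 / 6.485×10⁻⁸ = 20830 N = 20.83 kN.
σ_{cast iron} = P/A₁ = 20830/170 = 122.5 MPa, tensile.

σ ≈ 123 MPa (tensile)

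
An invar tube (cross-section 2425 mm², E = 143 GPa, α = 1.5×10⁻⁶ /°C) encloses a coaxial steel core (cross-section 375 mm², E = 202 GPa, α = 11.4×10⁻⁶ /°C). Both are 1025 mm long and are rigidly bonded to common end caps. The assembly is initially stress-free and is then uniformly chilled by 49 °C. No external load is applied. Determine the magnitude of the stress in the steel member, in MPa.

The steel has the larger α, so on cooling it would change length more than the invar if both were free. The rigid plates force a common final length, so the steel is put into tension and the invar into compression, with equal and opposite forces P (no external load).
Setting the final lengths equal and cancelling L: (α₁ − α₂)ΔT = P/(A₁E₁) + P/(A₂E₂).
|α₁ − α₂|·ΔT = 9.9×10⁻⁶ × 49 = 0.0004851.
1/(A₁E₁) + 1/(A₂E₂) = 1/(2425×143×10³) + 1/(375×202×10³) = 1.609×10⁻⁸ N⁻¹.
So P = 0.0004851 / 1.609×10⁻⁸ = 30.16 kN.
σ_{steel} = P/A₂ = 30160/375 = 80.42 MPa, tensile.

σ ≈ 80.4 MPa (tensile)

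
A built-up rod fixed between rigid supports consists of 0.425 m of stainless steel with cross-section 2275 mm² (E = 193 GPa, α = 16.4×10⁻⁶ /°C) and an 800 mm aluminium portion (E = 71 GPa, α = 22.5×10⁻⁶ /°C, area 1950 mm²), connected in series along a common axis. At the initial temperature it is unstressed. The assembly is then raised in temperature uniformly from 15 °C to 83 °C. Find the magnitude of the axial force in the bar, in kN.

P ≈ 252 kN (compressive)

If the supports were absent, the total length change would be Σ αᵢΔT Lᵢ = 16.4×10⁻⁶×68×425 + 22.5×10⁻⁶×68×800 = 1.698 mm.
Since the ends are fixed, an axial force P builds up, equal in every segment, with P · Σ Lᵢ/(AᵢEᵢ) = δ_free.
The series flexibility is Σ Lᵢ/(AᵢEᵢ) = 425/(2275×193×10³) + 800/(1950×71×10³) = 6.746×10⁻⁶ mm/N.
P = 1.698 / 6.746×10⁻⁶ = 251700 N = 251.7 kN, compressive.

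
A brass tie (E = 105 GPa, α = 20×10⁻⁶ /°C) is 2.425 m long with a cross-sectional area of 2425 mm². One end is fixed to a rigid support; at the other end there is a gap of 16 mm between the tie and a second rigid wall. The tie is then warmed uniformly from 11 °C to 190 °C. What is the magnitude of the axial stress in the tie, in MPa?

σ ≈ 0 MPa

Unrestrained expansion: δ_free = αΔT L = 20×10⁻⁶ × 179 × 2425 = 8.681 mm.
This is smaller than the 16 mm clearance, so the tie expands freely without reaching the stop — the stress is zero.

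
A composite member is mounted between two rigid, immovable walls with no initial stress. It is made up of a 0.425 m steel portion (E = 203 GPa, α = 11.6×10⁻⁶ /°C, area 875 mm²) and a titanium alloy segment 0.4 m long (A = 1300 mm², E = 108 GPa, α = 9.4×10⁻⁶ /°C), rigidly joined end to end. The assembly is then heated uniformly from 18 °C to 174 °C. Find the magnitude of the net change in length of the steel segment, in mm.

|ΔL| ≈ 0.15 mm

With the walls removed the bar would change length by δ_free = Σ αᵢΔT Lᵢ = 11.6×10⁻⁶×156×425 + 9.4×10⁻⁶×156×400 = 1.356 mm.
The walls prevent any net length change, so an axial force P (same in every segment) develops. Compatibility: P · Σ Lᵢ/(AᵢEᵢ) = δ_free.
Σ Lᵢ/(AᵢEᵢ) = 425/(875×203×10³) + 400/(1300×108×10³) = 5.242×10⁻⁶ mm/N.
Hence P = δ_free / Σ(L/AE) = 1.356/5.242×10⁻⁶ = 258.6 kN (compressive).
For the steel segment, free thermal change = 11.6×10⁻⁶×156×425 = 0.7691 mm and elastic change from P = 258600×425/(875×203×10³) = 0.6188 mm; these oppose, so the net change is 0.15 mm (segment lengthens).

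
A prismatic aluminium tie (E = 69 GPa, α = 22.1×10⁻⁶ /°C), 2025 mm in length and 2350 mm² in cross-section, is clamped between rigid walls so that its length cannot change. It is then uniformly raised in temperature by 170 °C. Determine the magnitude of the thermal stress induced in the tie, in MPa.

σ ≈ 259 MPa (compressive)

With length fixed, the mechanical strain must cancel the thermal strain αΔT = 22.1×10⁻⁶ × 170 = 3757×10⁻⁶.
Hence σ = E·αΔT = 69×10³ × 3757×10⁻⁶ = 259.2 MPa, compressive.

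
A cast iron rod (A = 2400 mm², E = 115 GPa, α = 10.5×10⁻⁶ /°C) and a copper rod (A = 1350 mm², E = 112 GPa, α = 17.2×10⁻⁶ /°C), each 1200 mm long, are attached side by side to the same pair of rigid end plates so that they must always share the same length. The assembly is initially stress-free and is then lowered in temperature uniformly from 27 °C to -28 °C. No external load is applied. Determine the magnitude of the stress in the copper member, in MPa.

σ ≈ 26.7 MPa (tensile)

Both members must finish at the same length. With the larger α, the copper tends to over-contract; the plates restrain it, putting the copper in tension and the cast iron in compression. With no external load the two internal forces are equal and opposite, magnitude P.
Setting the final lengths equal and cancelling L: (α₁ − α₂)ΔT = P/(A₁E₁) + P/(A₂E₂).
|α₁ − α₂|·ΔT = 6.7×10⁻⁶ × 55 = 0.0003685.
1/(A₁E₁) + 1/(A₂E₂) = 1/(2400×115×10³) + 1/(1350×112×10³) = 1.024×10⁻⁸ N⁻¹.
So P = 0.0003685 / 1.024×10⁻⁸ = 36 kN.
σ_{copper} = P/A₂ = 36000/1350 = 26.66 MPa, tensile.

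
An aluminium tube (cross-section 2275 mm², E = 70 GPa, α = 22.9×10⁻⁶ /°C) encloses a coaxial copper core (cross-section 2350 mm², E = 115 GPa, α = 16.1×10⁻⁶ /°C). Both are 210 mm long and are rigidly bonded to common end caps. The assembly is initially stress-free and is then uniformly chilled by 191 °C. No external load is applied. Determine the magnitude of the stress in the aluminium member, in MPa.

The aluminium has the larger α, so on cooling it would change length more than the copper if both were free. The rigid plates force a common final length, so the aluminium is put into tension and the copper into compression, with equal and opposite forces P (no external load).
Setting the final lengths equal and cancelling L: (α₁ − α₂)ΔT = P/(A₁E₁) + P/(A₂E₂).
|α₁ − α₂|·ΔT = 6.8×10⁻⁶ × 191 = 0.001299.
1/(A₁E₁) + 1/(A₂E₂) = 1/(2275×70×10³) + 1/(2350×115×10³) = 9.98×10⁻⁹ N⁻¹.
P = 0.001299 / 9.98×10⁻⁹ = 130100 N = 130.1 kN.
σ_{aluminium} = P/A₁ = 130100/2275 = 57.21 MPa, tensile.

σ ≈ 57.2 MPa (tensile)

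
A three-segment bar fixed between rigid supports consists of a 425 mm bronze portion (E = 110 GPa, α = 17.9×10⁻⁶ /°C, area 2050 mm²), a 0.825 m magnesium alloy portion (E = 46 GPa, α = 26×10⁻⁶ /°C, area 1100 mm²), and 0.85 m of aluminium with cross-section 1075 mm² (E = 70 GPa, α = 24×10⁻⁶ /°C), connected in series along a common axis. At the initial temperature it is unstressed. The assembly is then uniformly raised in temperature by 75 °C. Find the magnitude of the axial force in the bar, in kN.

With the walls removed the bar would change length by δ_free = Σ αᵢΔT Lᵢ = 17.9×10⁻⁶×75×425 + 26×10⁻⁶×75×825 + 24×10⁻⁶×75×850 = 3.709 mm.
Since the ends are fixed, an axial force P builds up, equal in every segment, with P · Σ Lᵢ/(AᵢEᵢ) = δ_free.
Σ Lᵢ/(AᵢEᵢ) = 425/(2050×110×10³) + 825/(1100×46×10³) + 850/(1075×70×10³) = 2.948×10⁻⁵ mm/N.
P = 3.709 / 2.948×10⁻⁵ = 125800 N = 125.8 kN, compressive.

P ≈ 126 kN (compressive)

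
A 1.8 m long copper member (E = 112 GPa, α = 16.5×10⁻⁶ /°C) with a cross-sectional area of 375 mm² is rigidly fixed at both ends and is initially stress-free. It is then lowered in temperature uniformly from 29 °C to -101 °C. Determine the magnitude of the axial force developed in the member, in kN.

P ≈ 90.1 kN (tensile)

With zero net strain, σ = E·αΔT = 112 GPa × 16.5×10⁻⁶ × 130 = 240.2 MPa.
Axial force P = σA = 240.2 × 375 = 90090 N = 90.09 kN, tensile.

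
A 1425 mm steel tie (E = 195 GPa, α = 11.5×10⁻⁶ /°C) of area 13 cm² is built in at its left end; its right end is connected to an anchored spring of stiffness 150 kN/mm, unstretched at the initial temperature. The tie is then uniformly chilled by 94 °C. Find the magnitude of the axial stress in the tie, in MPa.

If the spring were absent the tie would shorten by αΔT L = 11.5×10⁻⁶ × 94 × 1425 = 1.54 mm.
Let P be the tensile force in the spring. The tie extends elastically by PL/(AE) and the spring stretches by P/k; together these equal δ_free.
So P = δ_free / [L/(AE) + 1/k] = 1.54 / [ 1425/(1300×195×10³) + 1/(150×10³) ].
P = 1.54 / 1.229×10⁻⁵ = 125400 N.
σ = P/A = 125400/1300 = 96.43 MPa.

σ ≈ 96.4 MPa (tensile)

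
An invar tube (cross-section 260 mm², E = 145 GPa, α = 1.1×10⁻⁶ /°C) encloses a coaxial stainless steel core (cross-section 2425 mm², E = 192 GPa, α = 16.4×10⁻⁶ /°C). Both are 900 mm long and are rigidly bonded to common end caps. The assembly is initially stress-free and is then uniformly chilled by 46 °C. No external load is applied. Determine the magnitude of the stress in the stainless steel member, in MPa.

σ ≈ 10.1 MPa (tensile)

Both members must finish at the same length. With the larger α, the stainless steel tends to over-contract; the plates restrain it, putting the stainless steel in tension and the invar in compression. With no external load the two internal forces are equal and opposite, magnitude P.
Setting the final lengths equal and cancelling L: (α₁ − α₂)ΔT = P/(A₁E₁) + P/(A₂E₂).
|α₁ − α₂|·ΔT = 15.3×10⁻⁶ × 46 = 0.0007038.
1/(A₁E₁) + 1/(A₂E₂) = 1/(260×145×10³) + 1/(2425×192×10³) = 2.867×10⁻⁸ N⁻¹.
P = 0.0007038 / 2.867×10⁻⁸ = 24550 N = 24.55 kN.
σ_{stainless steel} = P/A₂ = 24550/2425 = 10.12 MPa, tensile.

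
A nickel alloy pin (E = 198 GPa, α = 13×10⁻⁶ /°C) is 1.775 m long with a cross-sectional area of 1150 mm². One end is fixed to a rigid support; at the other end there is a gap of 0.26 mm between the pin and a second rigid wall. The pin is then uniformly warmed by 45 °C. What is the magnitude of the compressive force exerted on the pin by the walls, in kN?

Free thermal elongation = αΔT L = 13×10⁻⁶ × 45 × 1775 = 1.038 mm.
The gap closes (δ_free > 0.26 mm) and the wall then resists a further 1.038 − 0.26 = 0.7784 mm of expansion.
That suppressed elongation corresponds to σ = E·Δ/L = 198×10³ × 0.7784/1775 = 86.83 MPa.
P = σA = 86.83 × 1150 = 99.85 kN.

P ≈ 99.9 kN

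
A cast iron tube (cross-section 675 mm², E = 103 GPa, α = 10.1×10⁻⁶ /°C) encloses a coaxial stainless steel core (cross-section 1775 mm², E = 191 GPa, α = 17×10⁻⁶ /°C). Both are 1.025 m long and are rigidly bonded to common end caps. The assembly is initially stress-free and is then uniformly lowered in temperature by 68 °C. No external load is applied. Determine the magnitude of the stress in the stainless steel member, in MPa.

The stainless steel has the larger α, so on cooling it would change length more than the cast iron if both were free. The rigid plates force a common final length, so the stainless steel is put into tension and the cast iron into compression, with equal and opposite forces P (no external load).
Setting the final lengths equal and cancelling L: (α₁ − α₂)ΔT = P/(A₁E₁) + P/(A₂E₂).
|α₁ − α₂|·ΔT = 6.9×10⁻⁶ × 68 = 0.0004692.
1/(A₁E₁) + 1/(A₂E₂) = 1/(675×103×10³) + 1/(1775×191×10³) = 1.733×10⁻⁸ N⁻¹.
P = 0.0004692 / 1.733×10⁻⁸ = 27070 N = 27.07 kN.
σ_{stainless steel} = P/A₂ = 27070/1775 = 15.25 MPa, tensile.

σ ≈ 15.3 MPa (tensile)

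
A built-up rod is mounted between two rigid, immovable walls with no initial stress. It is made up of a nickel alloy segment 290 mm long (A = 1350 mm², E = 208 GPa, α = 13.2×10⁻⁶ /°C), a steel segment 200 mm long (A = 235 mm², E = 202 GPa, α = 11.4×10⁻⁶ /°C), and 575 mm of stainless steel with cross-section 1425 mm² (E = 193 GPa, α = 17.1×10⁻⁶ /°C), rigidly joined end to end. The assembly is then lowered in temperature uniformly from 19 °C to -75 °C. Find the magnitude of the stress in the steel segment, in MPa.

σ ≈ 869 MPa (tensile)

If the supports were absent, the total length change would be Σ αᵢΔT Lᵢ = 13.2×10⁻⁶×94×290 + 11.4×10⁻⁶×94×200 + 17.1×10⁻⁶×94×575 = 1.498 mm.
Since the ends are fixed, an axial force P builds up, equal in every segment, with P · Σ Lᵢ/(AᵢEᵢ) = δ_free.
Σ Lᵢ/(AᵢEᵢ) = 290/(1350×208×10³) + 200/(235×202×10³) + 575/(1425×193×10³) = 7.337×10⁻⁶ mm/N.
So P = 1.498 / 7.337×10⁻⁶ = 204.2 kN, tensile.
σ_{steel} = P / A = 204200 / 235 = 869.1 MPa.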